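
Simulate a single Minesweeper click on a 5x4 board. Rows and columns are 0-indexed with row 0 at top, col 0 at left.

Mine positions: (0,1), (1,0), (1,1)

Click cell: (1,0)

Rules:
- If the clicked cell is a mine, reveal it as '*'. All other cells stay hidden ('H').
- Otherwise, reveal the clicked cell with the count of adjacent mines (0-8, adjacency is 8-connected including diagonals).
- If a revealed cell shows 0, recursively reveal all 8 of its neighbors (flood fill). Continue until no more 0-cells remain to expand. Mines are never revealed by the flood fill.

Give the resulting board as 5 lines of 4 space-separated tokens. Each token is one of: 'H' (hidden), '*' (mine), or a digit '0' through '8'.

H H H H
* H H H
H H H H
H H H H
H H H H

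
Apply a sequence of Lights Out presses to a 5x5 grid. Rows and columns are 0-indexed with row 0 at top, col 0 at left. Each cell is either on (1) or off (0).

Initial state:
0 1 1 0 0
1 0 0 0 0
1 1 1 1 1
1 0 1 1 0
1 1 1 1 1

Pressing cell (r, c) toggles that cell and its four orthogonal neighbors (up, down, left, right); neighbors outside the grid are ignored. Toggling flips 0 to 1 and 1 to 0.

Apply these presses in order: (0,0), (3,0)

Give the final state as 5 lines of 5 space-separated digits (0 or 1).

After press 1 at (0,0):
1 0 1 0 0
0 0 0 0 0
1 1 1 1 1
1 0 1 1 0
1 1 1 1 1

After press 2 at (3,0):
1 0 1 0 0
0 0 0 0 0
0 1 1 1 1
0 1 1 1 0
0 1 1 1 1

Answer: 1 0 1 0 0
0 0 0 0 0
0 1 1 1 1
0 1 1 1 0
0 1 1 1 1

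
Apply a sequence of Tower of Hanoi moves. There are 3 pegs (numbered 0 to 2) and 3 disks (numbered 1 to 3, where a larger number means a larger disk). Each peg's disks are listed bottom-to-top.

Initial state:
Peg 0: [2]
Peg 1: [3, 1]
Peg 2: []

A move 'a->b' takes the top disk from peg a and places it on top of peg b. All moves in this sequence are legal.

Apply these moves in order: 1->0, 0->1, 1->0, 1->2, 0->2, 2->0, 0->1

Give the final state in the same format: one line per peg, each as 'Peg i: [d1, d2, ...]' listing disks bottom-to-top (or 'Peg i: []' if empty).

After move 1 (1->0):
Peg 0: [2, 1]
Peg 1: [3]
Peg 2: []

After move 2 (0->1):
Peg 0: [2]
Peg 1: [3, 1]
Peg 2: []

After move 3 (1->0):
Peg 0: [2, 1]
Peg 1: [3]
Peg 2: []

After move 4 (1->2):
Peg 0: [2, 1]
Peg 1: []
Peg 2: [3]

After move 5 (0->2):
Peg 0: [2]
Peg 1: []
Peg 2: [3, 1]

After move 6 (2->0):
Peg 0: [2, 1]
Peg 1: []
Peg 2: [3]

After move 7 (0->1):
Peg 0: [2]
Peg 1: [1]
Peg 2: [3]

Answer: Peg 0: [2]
Peg 1: [1]
Peg 2: [3]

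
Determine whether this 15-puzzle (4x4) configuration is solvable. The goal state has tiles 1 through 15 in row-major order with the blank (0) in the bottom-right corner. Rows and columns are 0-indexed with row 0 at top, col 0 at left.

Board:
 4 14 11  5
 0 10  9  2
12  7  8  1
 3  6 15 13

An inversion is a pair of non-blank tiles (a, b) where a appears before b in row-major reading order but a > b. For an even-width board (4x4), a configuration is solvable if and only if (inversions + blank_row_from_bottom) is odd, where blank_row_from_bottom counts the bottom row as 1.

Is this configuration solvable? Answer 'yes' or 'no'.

Answer: no

Derivation:
Inversions: 53
Blank is in row 1 (0-indexed from top), which is row 3 counting from the bottom (bottom = 1).
53 + 3 = 56, which is even, so the puzzle is not solvable.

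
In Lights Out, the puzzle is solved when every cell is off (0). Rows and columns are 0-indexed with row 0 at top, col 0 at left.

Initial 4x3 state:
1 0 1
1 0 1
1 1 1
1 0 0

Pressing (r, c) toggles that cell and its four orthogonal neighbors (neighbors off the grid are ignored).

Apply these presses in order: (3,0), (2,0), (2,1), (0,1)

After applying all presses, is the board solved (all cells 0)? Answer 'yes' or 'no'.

After press 1 at (3,0):
1 0 1
1 0 1
0 1 1
0 1 0

After press 2 at (2,0):
1 0 1
0 0 1
1 0 1
1 1 0

After press 3 at (2,1):
1 0 1
0 1 1
0 1 0
1 0 0

After press 4 at (0,1):
0 1 0
0 0 1
0 1 0
1 0 0

Lights still on: 4

Answer: no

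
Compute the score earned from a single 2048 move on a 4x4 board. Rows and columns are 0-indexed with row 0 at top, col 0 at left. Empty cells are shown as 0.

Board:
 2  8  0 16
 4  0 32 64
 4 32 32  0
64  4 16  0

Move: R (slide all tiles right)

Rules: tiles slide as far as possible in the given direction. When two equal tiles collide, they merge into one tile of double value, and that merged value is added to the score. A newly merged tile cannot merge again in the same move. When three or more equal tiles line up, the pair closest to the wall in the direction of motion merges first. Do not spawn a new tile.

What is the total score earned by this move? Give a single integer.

Slide right:
row 0: [2, 8, 0, 16] -> [0, 2, 8, 16]  score +0 (running 0)
row 1: [4, 0, 32, 64] -> [0, 4, 32, 64]  score +0 (running 0)
row 2: [4, 32, 32, 0] -> [0, 0, 4, 64]  score +64 (running 64)
row 3: [64, 4, 16, 0] -> [0, 64, 4, 16]  score +0 (running 64)
Board after move:
 0  2  8 16
 0  4 32 64
 0  0  4 64
 0 64  4 16

Answer: 64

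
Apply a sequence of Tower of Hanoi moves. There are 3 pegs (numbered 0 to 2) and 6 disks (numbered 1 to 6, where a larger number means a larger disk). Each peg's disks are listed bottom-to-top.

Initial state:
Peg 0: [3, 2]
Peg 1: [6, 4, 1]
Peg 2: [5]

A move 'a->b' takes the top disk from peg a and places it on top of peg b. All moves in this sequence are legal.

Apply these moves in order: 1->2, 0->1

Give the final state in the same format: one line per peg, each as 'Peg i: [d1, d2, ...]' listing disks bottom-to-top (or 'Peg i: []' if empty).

After move 1 (1->2):
Peg 0: [3, 2]
Peg 1: [6, 4]
Peg 2: [5, 1]

After move 2 (0->1):
Peg 0: [3]
Peg 1: [6, 4, 2]
Peg 2: [5, 1]

Answer: Peg 0: [3]
Peg 1: [6, 4, 2]
Peg 2: [5, 1]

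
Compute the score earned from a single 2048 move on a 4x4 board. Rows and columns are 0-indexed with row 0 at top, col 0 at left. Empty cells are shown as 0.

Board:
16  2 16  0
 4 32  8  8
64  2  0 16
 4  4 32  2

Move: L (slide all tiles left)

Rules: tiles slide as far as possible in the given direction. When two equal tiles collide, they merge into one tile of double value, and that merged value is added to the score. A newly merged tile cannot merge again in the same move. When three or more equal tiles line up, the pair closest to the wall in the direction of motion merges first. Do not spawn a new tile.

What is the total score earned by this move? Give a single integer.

Answer: 24

Derivation:
Slide left:
row 0: [16, 2, 16, 0] -> [16, 2, 16, 0]  score +0 (running 0)
row 1: [4, 32, 8, 8] -> [4, 32, 16, 0]  score +16 (running 16)
row 2: [64, 2, 0, 16] -> [64, 2, 16, 0]  score +0 (running 16)
row 3: [4, 4, 32, 2] -> [8, 32, 2, 0]  score +8 (running 24)
Board after move:
16  2 16  0
 4 32 16  0
64  2 16  0
 8 32  2  0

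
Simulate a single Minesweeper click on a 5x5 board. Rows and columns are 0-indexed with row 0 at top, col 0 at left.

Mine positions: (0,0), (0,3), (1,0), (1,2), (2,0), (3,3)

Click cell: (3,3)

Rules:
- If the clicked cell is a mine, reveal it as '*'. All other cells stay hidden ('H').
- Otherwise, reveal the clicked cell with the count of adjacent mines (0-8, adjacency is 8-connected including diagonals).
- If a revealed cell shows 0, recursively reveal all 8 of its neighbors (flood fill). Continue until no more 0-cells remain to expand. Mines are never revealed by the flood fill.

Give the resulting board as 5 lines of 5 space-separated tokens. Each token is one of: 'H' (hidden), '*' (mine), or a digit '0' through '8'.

H H H H H
H H H H H
H H H H H
H H H * H
H H H H H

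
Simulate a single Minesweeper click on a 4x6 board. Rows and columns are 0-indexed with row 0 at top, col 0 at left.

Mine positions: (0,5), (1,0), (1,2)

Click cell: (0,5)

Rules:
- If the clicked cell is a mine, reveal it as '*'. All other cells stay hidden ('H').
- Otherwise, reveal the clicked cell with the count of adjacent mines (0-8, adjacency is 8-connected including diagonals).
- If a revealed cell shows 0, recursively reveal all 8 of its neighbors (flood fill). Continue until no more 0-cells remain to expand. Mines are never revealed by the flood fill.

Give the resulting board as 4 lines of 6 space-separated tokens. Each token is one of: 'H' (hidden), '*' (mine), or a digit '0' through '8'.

H H H H H *
H H H H H H
H H H H H H
H H H H H H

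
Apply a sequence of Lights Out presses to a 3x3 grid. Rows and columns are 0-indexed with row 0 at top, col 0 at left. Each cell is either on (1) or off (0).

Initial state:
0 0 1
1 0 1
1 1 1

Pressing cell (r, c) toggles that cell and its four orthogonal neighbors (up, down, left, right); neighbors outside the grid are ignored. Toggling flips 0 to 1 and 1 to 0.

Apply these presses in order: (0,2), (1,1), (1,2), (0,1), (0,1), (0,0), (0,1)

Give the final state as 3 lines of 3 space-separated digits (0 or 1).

After press 1 at (0,2):
0 1 0
1 0 0
1 1 1

After press 2 at (1,1):
0 0 0
0 1 1
1 0 1

After press 3 at (1,2):
0 0 1
0 0 0
1 0 0

After press 4 at (0,1):
1 1 0
0 1 0
1 0 0

After press 5 at (0,1):
0 0 1
0 0 0
1 0 0

After press 6 at (0,0):
1 1 1
1 0 0
1 0 0

After press 7 at (0,1):
0 0 0
1 1 0
1 0 0

Answer: 0 0 0
1 1 0
1 0 0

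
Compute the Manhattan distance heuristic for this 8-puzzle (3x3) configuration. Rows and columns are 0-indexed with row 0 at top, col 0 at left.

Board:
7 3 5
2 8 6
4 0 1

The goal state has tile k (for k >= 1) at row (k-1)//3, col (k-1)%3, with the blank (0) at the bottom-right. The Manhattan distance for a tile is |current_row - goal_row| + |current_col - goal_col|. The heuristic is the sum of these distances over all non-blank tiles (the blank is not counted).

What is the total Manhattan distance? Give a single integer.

Tile 7: (0,0)->(2,0) = 2
Tile 3: (0,1)->(0,2) = 1
Tile 5: (0,2)->(1,1) = 2
Tile 2: (1,0)->(0,1) = 2
Tile 8: (1,1)->(2,1) = 1
Tile 6: (1,2)->(1,2) = 0
Tile 4: (2,0)->(1,0) = 1
Tile 1: (2,2)->(0,0) = 4
Sum: 2 + 1 + 2 + 2 + 1 + 0 + 1 + 4 = 13

Answer: 13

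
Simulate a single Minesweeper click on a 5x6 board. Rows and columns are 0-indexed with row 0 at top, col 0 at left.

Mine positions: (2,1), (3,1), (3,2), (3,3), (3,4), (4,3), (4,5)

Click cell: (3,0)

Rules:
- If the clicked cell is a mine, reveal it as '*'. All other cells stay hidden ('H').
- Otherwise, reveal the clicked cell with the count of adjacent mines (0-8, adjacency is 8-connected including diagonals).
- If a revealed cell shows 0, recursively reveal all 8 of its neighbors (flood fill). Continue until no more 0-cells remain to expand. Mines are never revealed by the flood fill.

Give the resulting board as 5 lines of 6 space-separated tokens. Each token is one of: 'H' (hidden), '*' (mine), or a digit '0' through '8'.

H H H H H H
H H H H H H
H H H H H H
2 H H H H H
H H H H H H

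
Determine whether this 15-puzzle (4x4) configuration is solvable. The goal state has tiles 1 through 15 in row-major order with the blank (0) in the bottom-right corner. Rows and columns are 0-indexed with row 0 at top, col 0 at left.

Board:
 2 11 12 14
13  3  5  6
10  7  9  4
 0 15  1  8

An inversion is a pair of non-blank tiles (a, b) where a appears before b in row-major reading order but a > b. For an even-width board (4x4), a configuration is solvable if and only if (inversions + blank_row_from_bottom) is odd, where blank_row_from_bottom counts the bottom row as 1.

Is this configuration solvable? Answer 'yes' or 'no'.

Answer: yes

Derivation:
Inversions: 56
Blank is in row 3 (0-indexed from top), which is row 1 counting from the bottom (bottom = 1).
56 + 1 = 57, which is odd, so the puzzle is solvable.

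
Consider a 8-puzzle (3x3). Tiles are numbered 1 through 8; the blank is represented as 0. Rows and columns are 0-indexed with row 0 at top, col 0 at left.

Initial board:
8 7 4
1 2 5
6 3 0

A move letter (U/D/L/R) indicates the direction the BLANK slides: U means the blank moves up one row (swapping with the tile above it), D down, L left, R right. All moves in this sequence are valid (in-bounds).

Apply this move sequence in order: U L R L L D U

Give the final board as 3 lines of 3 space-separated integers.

After move 1 (U):
8 7 4
1 2 0
6 3 5

After move 2 (L):
8 7 4
1 0 2
6 3 5

After move 3 (R):
8 7 4
1 2 0
6 3 5

After move 4 (L):
8 7 4
1 0 2
6 3 5

After move 5 (L):
8 7 4
0 1 2
6 3 5

After move 6 (D):
8 7 4
6 1 2
0 3 5

After move 7 (U):
8 7 4
0 1 2
6 3 5

Answer: 8 7 4
0 1 2
6 3 5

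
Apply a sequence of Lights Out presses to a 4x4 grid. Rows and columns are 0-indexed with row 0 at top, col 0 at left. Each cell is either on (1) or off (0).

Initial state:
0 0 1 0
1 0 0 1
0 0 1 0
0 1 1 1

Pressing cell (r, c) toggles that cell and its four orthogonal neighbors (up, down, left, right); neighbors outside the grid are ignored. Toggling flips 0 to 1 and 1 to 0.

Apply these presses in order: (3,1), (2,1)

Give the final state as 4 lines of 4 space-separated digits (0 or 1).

After press 1 at (3,1):
0 0 1 0
1 0 0 1
0 1 1 0
1 0 0 1

After press 2 at (2,1):
0 0 1 0
1 1 0 1
1 0 0 0
1 1 0 1

Answer: 0 0 1 0
1 1 0 1
1 0 0 0
1 1 0 1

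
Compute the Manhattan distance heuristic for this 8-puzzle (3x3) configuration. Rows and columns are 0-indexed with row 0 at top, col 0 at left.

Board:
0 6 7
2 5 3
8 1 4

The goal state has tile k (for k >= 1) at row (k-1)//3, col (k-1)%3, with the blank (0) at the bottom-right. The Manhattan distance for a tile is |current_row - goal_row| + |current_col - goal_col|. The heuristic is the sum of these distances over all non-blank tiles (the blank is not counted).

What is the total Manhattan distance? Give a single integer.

Tile 6: (0,1)->(1,2) = 2
Tile 7: (0,2)->(2,0) = 4
Tile 2: (1,0)->(0,1) = 2
Tile 5: (1,1)->(1,1) = 0
Tile 3: (1,2)->(0,2) = 1
Tile 8: (2,0)->(2,1) = 1
Tile 1: (2,1)->(0,0) = 3
Tile 4: (2,2)->(1,0) = 3
Sum: 2 + 4 + 2 + 0 + 1 + 1 + 3 + 3 = 16

Answer: 16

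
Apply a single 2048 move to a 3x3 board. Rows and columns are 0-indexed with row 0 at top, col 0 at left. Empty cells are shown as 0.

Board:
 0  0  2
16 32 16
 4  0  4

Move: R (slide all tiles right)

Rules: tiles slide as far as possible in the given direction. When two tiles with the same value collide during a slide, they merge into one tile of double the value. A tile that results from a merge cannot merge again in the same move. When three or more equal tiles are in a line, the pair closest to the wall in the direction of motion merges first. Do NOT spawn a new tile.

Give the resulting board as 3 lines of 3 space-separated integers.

Slide right:
row 0: [0, 0, 2] -> [0, 0, 2]
row 1: [16, 32, 16] -> [16, 32, 16]
row 2: [4, 0, 4] -> [0, 0, 8]

Answer:  0  0  2
16 32 16
 0  0  8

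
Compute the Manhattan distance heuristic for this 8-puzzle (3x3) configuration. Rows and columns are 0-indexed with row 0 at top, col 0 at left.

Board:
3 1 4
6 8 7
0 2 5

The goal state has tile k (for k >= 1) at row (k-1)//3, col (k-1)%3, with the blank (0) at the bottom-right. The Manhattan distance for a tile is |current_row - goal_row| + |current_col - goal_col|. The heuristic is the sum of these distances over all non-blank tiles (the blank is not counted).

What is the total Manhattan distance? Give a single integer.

Tile 3: at (0,0), goal (0,2), distance |0-0|+|0-2| = 2
Tile 1: at (0,1), goal (0,0), distance |0-0|+|1-0| = 1
Tile 4: at (0,2), goal (1,0), distance |0-1|+|2-0| = 3
Tile 6: at (1,0), goal (1,2), distance |1-1|+|0-2| = 2
Tile 8: at (1,1), goal (2,1), distance |1-2|+|1-1| = 1
Tile 7: at (1,2), goal (2,0), distance |1-2|+|2-0| = 3
Tile 2: at (2,1), goal (0,1), distance |2-0|+|1-1| = 2
Tile 5: at (2,2), goal (1,1), distance |2-1|+|2-1| = 2
Sum: 2 + 1 + 3 + 2 + 1 + 3 + 2 + 2 = 16

Answer: 16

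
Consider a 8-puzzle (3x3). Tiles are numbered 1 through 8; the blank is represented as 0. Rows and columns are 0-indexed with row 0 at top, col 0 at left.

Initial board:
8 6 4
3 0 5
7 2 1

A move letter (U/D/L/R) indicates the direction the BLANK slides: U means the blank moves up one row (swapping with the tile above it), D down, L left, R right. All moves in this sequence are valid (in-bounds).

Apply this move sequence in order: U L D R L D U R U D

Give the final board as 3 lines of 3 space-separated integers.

Answer: 3 8 4
6 0 5
7 2 1

Derivation:
After move 1 (U):
8 0 4
3 6 5
7 2 1

After move 2 (L):
0 8 4
3 6 5
7 2 1

After move 3 (D):
3 8 4
0 6 5
7 2 1

After move 4 (R):
3 8 4
6 0 5
7 2 1

After move 5 (L):
3 8 4
0 6 5
7 2 1

After move 6 (D):
3 8 4
7 6 5
0 2 1

After move 7 (U):
3 8 4
0 6 5
7 2 1

After move 8 (R):
3 8 4
6 0 5
7 2 1

After move 9 (U):
3 0 4
6 8 5
7 2 1

After move 10 (D):
3 8 4
6 0 5
7 2 1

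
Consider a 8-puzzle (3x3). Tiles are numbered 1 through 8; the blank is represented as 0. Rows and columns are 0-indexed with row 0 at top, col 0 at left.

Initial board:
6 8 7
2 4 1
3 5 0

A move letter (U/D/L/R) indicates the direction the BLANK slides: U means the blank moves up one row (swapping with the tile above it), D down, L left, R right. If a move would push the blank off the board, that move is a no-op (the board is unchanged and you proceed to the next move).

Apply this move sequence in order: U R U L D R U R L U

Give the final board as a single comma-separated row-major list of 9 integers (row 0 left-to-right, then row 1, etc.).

Answer: 6, 0, 4, 2, 7, 8, 3, 5, 1

Derivation:
After move 1 (U):
6 8 7
2 4 0
3 5 1

After move 2 (R):
6 8 7
2 4 0
3 5 1

After move 3 (U):
6 8 0
2 4 7
3 5 1

After move 4 (L):
6 0 8
2 4 7
3 5 1

After move 5 (D):
6 4 8
2 0 7
3 5 1

After move 6 (R):
6 4 8
2 7 0
3 5 1

After move 7 (U):
6 4 0
2 7 8
3 5 1

After move 8 (R):
6 4 0
2 7 8
3 5 1

After move 9 (L):
6 0 4
2 7 8
3 5 1

After move 10 (U):
6 0 4
2 7 8
3 5 1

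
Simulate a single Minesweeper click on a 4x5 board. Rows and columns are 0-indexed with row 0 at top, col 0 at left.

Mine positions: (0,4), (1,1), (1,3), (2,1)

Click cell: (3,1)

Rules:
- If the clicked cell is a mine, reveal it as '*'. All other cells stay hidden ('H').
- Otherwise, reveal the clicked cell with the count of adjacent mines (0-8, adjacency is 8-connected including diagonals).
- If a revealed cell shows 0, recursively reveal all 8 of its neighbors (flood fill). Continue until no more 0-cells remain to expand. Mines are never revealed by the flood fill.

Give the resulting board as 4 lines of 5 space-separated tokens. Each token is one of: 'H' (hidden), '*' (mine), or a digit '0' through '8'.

H H H H H
H H H H H
H H H H H
H 1 H H H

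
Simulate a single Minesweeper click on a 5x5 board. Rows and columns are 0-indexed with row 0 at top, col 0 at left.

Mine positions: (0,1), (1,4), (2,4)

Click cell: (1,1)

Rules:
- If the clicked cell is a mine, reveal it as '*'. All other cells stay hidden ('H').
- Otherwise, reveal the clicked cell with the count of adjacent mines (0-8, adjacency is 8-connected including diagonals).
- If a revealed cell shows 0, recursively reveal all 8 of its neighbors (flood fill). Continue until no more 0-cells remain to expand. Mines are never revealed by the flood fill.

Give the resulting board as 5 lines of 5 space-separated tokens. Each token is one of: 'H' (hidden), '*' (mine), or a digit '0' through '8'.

H H H H H
H 1 H H H
H H H H H
H H H H H
H H H H H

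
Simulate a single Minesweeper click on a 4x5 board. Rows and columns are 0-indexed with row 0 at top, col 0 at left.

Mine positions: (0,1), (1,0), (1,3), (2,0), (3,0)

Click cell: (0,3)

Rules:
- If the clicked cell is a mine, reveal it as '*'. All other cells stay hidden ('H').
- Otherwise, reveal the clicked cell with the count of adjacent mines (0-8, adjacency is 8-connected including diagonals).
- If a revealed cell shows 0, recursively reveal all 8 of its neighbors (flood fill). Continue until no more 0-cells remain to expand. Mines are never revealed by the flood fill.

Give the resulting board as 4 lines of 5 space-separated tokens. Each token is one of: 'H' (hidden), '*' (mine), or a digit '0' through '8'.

H H H 1 H
H H H H H
H H H H H
H H H H H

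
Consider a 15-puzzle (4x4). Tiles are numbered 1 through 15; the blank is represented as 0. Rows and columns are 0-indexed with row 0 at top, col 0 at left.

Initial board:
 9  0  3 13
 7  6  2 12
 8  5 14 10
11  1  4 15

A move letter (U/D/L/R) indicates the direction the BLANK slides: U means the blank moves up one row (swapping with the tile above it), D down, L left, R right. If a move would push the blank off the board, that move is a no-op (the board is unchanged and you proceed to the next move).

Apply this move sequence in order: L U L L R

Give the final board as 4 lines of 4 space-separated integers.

Answer:  9  0  3 13
 7  6  2 12
 8  5 14 10
11  1  4 15

Derivation:
After move 1 (L):
 0  9  3 13
 7  6  2 12
 8  5 14 10
11  1  4 15

After move 2 (U):
 0  9  3 13
 7  6  2 12
 8  5 14 10
11  1  4 15

After move 3 (L):
 0  9  3 13
 7  6  2 12
 8  5 14 10
11  1  4 15

After move 4 (L):
 0  9  3 13
 7  6  2 12
 8  5 14 10
11  1  4 15

After move 5 (R):
 9  0  3 13
 7  6  2 12
 8  5 14 10
11  1  4 15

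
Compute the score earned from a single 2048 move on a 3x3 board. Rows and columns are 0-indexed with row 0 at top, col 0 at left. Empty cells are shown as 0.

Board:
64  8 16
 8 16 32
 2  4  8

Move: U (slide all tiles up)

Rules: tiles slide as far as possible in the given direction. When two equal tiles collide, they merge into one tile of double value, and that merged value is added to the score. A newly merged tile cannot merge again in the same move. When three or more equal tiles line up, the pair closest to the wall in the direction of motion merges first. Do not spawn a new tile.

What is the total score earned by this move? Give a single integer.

Slide up:
col 0: [64, 8, 2] -> [64, 8, 2]  score +0 (running 0)
col 1: [8, 16, 4] -> [8, 16, 4]  score +0 (running 0)
col 2: [16, 32, 8] -> [16, 32, 8]  score +0 (running 0)
Board after move:
64  8 16
 8 16 32
 2  4  8

Answer: 0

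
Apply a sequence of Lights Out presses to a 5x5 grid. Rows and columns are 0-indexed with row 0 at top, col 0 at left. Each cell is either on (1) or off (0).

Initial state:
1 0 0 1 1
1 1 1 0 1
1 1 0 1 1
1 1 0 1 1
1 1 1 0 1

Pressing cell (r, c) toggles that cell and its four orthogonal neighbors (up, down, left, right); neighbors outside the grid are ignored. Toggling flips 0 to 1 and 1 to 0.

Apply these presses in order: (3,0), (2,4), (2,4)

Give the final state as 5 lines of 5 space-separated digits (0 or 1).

After press 1 at (3,0):
1 0 0 1 1
1 1 1 0 1
0 1 0 1 1
0 0 0 1 1
0 1 1 0 1

After press 2 at (2,4):
1 0 0 1 1
1 1 1 0 0
0 1 0 0 0
0 0 0 1 0
0 1 1 0 1

After press 3 at (2,4):
1 0 0 1 1
1 1 1 0 1
0 1 0 1 1
0 0 0 1 1
0 1 1 0 1

Answer: 1 0 0 1 1
1 1 1 0 1
0 1 0 1 1
0 0 0 1 1
0 1 1 0 1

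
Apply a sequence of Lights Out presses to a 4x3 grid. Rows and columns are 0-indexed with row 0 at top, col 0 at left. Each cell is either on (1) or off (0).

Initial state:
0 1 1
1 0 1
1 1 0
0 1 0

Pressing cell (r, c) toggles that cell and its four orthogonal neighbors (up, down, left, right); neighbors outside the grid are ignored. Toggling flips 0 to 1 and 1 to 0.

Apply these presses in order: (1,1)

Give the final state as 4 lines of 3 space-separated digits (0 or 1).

After press 1 at (1,1):
0 0 1
0 1 0
1 0 0
0 1 0

Answer: 0 0 1
0 1 0
1 0 0
0 1 0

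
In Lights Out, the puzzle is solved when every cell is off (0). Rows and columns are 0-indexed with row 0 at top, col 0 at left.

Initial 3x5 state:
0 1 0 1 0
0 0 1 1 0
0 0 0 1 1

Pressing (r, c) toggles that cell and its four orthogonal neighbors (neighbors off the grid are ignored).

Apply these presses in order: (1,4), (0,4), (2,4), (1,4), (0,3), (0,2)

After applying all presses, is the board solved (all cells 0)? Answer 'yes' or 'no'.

After press 1 at (1,4):
0 1 0 1 1
0 0 1 0 1
0 0 0 1 0

After press 2 at (0,4):
0 1 0 0 0
0 0 1 0 0
0 0 0 1 0

After press 3 at (2,4):
0 1 0 0 0
0 0 1 0 1
0 0 0 0 1

After press 4 at (1,4):
0 1 0 0 1
0 0 1 1 0
0 0 0 0 0

After press 5 at (0,3):
0 1 1 1 0
0 0 1 0 0
0 0 0 0 0

After press 6 at (0,2):
0 0 0 0 0
0 0 0 0 0
0 0 0 0 0

Lights still on: 0

Answer: yes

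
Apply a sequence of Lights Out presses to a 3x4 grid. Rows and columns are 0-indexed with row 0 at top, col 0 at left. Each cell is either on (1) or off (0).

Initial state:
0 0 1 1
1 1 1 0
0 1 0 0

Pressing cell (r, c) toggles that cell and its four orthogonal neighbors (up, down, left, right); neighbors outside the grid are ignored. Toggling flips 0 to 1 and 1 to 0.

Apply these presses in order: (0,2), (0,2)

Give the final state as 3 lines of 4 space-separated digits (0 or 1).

Answer: 0 0 1 1
1 1 1 0
0 1 0 0

Derivation:
After press 1 at (0,2):
0 1 0 0
1 1 0 0
0 1 0 0

After press 2 at (0,2):
0 0 1 1
1 1 1 0
0 1 0 0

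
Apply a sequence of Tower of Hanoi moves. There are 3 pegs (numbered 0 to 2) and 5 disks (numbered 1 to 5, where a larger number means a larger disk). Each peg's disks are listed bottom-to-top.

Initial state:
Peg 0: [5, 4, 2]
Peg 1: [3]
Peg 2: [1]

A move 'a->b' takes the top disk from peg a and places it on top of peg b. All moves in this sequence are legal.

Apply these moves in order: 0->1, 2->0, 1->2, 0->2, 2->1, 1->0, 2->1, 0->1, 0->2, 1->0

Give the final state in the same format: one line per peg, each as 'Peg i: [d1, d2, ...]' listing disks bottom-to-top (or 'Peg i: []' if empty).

After move 1 (0->1):
Peg 0: [5, 4]
Peg 1: [3, 2]
Peg 2: [1]

After move 2 (2->0):
Peg 0: [5, 4, 1]
Peg 1: [3, 2]
Peg 2: []

After move 3 (1->2):
Peg 0: [5, 4, 1]
Peg 1: [3]
Peg 2: [2]

After move 4 (0->2):
Peg 0: [5, 4]
Peg 1: [3]
Peg 2: [2, 1]

After move 5 (2->1):
Peg 0: [5, 4]
Peg 1: [3, 1]
Peg 2: [2]

After move 6 (1->0):
Peg 0: [5, 4, 1]
Peg 1: [3]
Peg 2: [2]

After move 7 (2->1):
Peg 0: [5, 4, 1]
Peg 1: [3, 2]
Peg 2: []

After move 8 (0->1):
Peg 0: [5, 4]
Peg 1: [3, 2, 1]
Peg 2: []

After move 9 (0->2):
Peg 0: [5]
Peg 1: [3, 2, 1]
Peg 2: [4]

After move 10 (1->0):
Peg 0: [5, 1]
Peg 1: [3, 2]
Peg 2: [4]

Answer: Peg 0: [5, 1]
Peg 1: [3, 2]
Peg 2: [4]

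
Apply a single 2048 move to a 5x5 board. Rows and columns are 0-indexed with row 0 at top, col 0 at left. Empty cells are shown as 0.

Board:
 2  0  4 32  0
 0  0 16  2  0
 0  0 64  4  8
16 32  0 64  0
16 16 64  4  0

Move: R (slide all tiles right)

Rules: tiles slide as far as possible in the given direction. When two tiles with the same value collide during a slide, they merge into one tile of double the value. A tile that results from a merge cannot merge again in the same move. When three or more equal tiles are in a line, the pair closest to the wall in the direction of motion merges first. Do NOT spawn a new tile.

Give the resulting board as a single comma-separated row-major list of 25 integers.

Answer: 0, 0, 2, 4, 32, 0, 0, 0, 16, 2, 0, 0, 64, 4, 8, 0, 0, 16, 32, 64, 0, 0, 32, 64, 4

Derivation:
Slide right:
row 0: [2, 0, 4, 32, 0] -> [0, 0, 2, 4, 32]
row 1: [0, 0, 16, 2, 0] -> [0, 0, 0, 16, 2]
row 2: [0, 0, 64, 4, 8] -> [0, 0, 64, 4, 8]
row 3: [16, 32, 0, 64, 0] -> [0, 0, 16, 32, 64]
row 4: [16, 16, 64, 4, 0] -> [0, 0, 32, 64, 4]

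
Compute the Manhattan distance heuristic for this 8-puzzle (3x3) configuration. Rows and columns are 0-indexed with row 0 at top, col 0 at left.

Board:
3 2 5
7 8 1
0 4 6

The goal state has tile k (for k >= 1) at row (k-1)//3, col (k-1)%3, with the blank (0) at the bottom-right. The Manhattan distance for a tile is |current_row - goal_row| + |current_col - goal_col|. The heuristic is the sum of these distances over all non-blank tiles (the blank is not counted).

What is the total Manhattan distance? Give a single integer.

Tile 3: at (0,0), goal (0,2), distance |0-0|+|0-2| = 2
Tile 2: at (0,1), goal (0,1), distance |0-0|+|1-1| = 0
Tile 5: at (0,2), goal (1,1), distance |0-1|+|2-1| = 2
Tile 7: at (1,0), goal (2,0), distance |1-2|+|0-0| = 1
Tile 8: at (1,1), goal (2,1), distance |1-2|+|1-1| = 1
Tile 1: at (1,2), goal (0,0), distance |1-0|+|2-0| = 3
Tile 4: at (2,1), goal (1,0), distance |2-1|+|1-0| = 2
Tile 6: at (2,2), goal (1,2), distance |2-1|+|2-2| = 1
Sum: 2 + 0 + 2 + 1 + 1 + 3 + 2 + 1 = 12

Answer: 12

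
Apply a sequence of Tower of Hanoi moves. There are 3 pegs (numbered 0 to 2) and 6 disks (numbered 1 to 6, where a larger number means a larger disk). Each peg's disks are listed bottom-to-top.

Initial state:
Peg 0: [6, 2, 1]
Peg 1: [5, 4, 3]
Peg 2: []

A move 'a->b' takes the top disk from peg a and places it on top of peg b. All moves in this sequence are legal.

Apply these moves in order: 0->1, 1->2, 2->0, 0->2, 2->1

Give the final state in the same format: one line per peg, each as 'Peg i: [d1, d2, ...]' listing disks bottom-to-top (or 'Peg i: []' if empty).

After move 1 (0->1):
Peg 0: [6, 2]
Peg 1: [5, 4, 3, 1]
Peg 2: []

After move 2 (1->2):
Peg 0: [6, 2]
Peg 1: [5, 4, 3]
Peg 2: [1]

After move 3 (2->0):
Peg 0: [6, 2, 1]
Peg 1: [5, 4, 3]
Peg 2: []

After move 4 (0->2):
Peg 0: [6, 2]
Peg 1: [5, 4, 3]
Peg 2: [1]

After move 5 (2->1):
Peg 0: [6, 2]
Peg 1: [5, 4, 3, 1]
Peg 2: []

Answer: Peg 0: [6, 2]
Peg 1: [5, 4, 3, 1]
Peg 2: []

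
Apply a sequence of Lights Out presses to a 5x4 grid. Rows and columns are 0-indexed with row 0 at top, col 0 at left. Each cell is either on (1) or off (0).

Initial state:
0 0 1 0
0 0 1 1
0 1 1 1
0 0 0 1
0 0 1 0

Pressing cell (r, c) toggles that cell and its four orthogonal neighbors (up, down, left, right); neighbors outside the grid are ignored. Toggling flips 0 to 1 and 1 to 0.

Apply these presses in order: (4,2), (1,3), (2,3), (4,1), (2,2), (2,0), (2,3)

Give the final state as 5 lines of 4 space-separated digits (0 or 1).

Answer: 0 0 1 1
1 0 1 0
1 1 0 1
1 1 0 1
1 0 1 1

Derivation:
After press 1 at (4,2):
0 0 1 0
0 0 1 1
0 1 1 1
0 0 1 1
0 1 0 1

After press 2 at (1,3):
0 0 1 1
0 0 0 0
0 1 1 0
0 0 1 1
0 1 0 1

After press 3 at (2,3):
0 0 1 1
0 0 0 1
0 1 0 1
0 0 1 0
0 1 0 1

After press 4 at (4,1):
0 0 1 1
0 0 0 1
0 1 0 1
0 1 1 0
1 0 1 1

After press 5 at (2,2):
0 0 1 1
0 0 1 1
0 0 1 0
0 1 0 0
1 0 1 1

After press 6 at (2,0):
0 0 1 1
1 0 1 1
1 1 1 0
1 1 0 0
1 0 1 1

After press 7 at (2,3):
0 0 1 1
1 0 1 0
1 1 0 1
1 1 0 1
1 0 1 1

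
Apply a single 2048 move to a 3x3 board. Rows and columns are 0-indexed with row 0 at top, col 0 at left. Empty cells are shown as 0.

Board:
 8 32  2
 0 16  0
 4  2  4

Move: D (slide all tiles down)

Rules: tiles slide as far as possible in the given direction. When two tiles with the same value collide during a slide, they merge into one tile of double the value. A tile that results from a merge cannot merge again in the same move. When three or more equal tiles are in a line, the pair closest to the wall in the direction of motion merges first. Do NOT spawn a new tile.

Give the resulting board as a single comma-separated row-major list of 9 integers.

Answer: 0, 32, 0, 8, 16, 2, 4, 2, 4

Derivation:
Slide down:
col 0: [8, 0, 4] -> [0, 8, 4]
col 1: [32, 16, 2] -> [32, 16, 2]
col 2: [2, 0, 4] -> [0, 2, 4]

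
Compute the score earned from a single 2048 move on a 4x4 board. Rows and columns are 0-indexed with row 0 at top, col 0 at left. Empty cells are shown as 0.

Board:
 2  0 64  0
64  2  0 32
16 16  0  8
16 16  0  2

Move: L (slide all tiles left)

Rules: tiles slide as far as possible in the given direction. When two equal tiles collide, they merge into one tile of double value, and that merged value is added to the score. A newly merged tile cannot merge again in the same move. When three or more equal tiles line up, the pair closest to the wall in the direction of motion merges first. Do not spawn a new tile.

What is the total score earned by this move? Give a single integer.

Slide left:
row 0: [2, 0, 64, 0] -> [2, 64, 0, 0]  score +0 (running 0)
row 1: [64, 2, 0, 32] -> [64, 2, 32, 0]  score +0 (running 0)
row 2: [16, 16, 0, 8] -> [32, 8, 0, 0]  score +32 (running 32)
row 3: [16, 16, 0, 2] -> [32, 2, 0, 0]  score +32 (running 64)
Board after move:
 2 64  0  0
64  2 32  0
32  8  0  0
32  2  0  0

Answer: 64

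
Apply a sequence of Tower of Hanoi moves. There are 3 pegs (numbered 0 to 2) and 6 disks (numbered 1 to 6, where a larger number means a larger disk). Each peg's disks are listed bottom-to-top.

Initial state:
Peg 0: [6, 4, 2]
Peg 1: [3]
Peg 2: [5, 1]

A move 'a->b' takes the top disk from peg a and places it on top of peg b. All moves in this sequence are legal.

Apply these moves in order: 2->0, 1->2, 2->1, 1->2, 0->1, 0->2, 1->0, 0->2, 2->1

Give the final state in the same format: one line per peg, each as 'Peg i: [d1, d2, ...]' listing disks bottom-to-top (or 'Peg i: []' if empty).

After move 1 (2->0):
Peg 0: [6, 4, 2, 1]
Peg 1: [3]
Peg 2: [5]

After move 2 (1->2):
Peg 0: [6, 4, 2, 1]
Peg 1: []
Peg 2: [5, 3]

After move 3 (2->1):
Peg 0: [6, 4, 2, 1]
Peg 1: [3]
Peg 2: [5]

After move 4 (1->2):
Peg 0: [6, 4, 2, 1]
Peg 1: []
Peg 2: [5, 3]

After move 5 (0->1):
Peg 0: [6, 4, 2]
Peg 1: [1]
Peg 2: [5, 3]

After move 6 (0->2):
Peg 0: [6, 4]
Peg 1: [1]
Peg 2: [5, 3, 2]

After move 7 (1->0):
Peg 0: [6, 4, 1]
Peg 1: []
Peg 2: [5, 3, 2]

After move 8 (0->2):
Peg 0: [6, 4]
Peg 1: []
Peg 2: [5, 3, 2, 1]

After move 9 (2->1):
Peg 0: [6, 4]
Peg 1: [1]
Peg 2: [5, 3, 2]

Answer: Peg 0: [6, 4]
Peg 1: [1]
Peg 2: [5, 3, 2]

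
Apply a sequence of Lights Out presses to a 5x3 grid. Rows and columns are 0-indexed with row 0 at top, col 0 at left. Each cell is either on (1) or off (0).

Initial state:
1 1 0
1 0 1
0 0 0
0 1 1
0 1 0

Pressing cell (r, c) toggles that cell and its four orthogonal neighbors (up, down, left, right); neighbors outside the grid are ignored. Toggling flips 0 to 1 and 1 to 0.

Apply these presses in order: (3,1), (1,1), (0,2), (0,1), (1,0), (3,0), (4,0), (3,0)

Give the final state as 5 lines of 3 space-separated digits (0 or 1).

After press 1 at (3,1):
1 1 0
1 0 1
0 1 0
1 0 0
0 0 0

After press 2 at (1,1):
1 0 0
0 1 0
0 0 0
1 0 0
0 0 0

After press 3 at (0,2):
1 1 1
0 1 1
0 0 0
1 0 0
0 0 0

After press 4 at (0,1):
0 0 0
0 0 1
0 0 0
1 0 0
0 0 0

After press 5 at (1,0):
1 0 0
1 1 1
1 0 0
1 0 0
0 0 0

After press 6 at (3,0):
1 0 0
1 1 1
0 0 0
0 1 0
1 0 0

After press 7 at (4,0):
1 0 0
1 1 1
0 0 0
1 1 0
0 1 0

After press 8 at (3,0):
1 0 0
1 1 1
1 0 0
0 0 0
1 1 0

Answer: 1 0 0
1 1 1
1 0 0
0 0 0
1 1 0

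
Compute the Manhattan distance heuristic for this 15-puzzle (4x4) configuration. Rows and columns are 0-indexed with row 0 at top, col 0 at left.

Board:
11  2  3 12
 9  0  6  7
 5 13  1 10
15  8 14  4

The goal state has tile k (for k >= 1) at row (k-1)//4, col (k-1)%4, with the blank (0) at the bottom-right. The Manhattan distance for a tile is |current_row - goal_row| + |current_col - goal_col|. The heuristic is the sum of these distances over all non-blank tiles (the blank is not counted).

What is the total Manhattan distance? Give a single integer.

Tile 11: (0,0)->(2,2) = 4
Tile 2: (0,1)->(0,1) = 0
Tile 3: (0,2)->(0,2) = 0
Tile 12: (0,3)->(2,3) = 2
Tile 9: (1,0)->(2,0) = 1
Tile 6: (1,2)->(1,1) = 1
Tile 7: (1,3)->(1,2) = 1
Tile 5: (2,0)->(1,0) = 1
Tile 13: (2,1)->(3,0) = 2
Tile 1: (2,2)->(0,0) = 4
Tile 10: (2,3)->(2,1) = 2
Tile 15: (3,0)->(3,2) = 2
Tile 8: (3,1)->(1,3) = 4
Tile 14: (3,2)->(3,1) = 1
Tile 4: (3,3)->(0,3) = 3
Sum: 4 + 0 + 0 + 2 + 1 + 1 + 1 + 1 + 2 + 4 + 2 + 2 + 4 + 1 + 3 = 28

Answer: 28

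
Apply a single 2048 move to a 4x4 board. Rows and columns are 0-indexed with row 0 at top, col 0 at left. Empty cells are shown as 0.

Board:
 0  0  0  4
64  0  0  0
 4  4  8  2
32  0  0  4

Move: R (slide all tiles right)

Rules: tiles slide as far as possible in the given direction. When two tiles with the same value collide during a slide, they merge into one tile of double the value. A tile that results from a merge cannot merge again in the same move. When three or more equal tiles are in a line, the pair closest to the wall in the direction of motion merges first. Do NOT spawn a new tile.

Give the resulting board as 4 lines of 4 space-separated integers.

Slide right:
row 0: [0, 0, 0, 4] -> [0, 0, 0, 4]
row 1: [64, 0, 0, 0] -> [0, 0, 0, 64]
row 2: [4, 4, 8, 2] -> [0, 8, 8, 2]
row 3: [32, 0, 0, 4] -> [0, 0, 32, 4]

Answer:  0  0  0  4
 0  0  0 64
 0  8  8  2
 0  0 32  4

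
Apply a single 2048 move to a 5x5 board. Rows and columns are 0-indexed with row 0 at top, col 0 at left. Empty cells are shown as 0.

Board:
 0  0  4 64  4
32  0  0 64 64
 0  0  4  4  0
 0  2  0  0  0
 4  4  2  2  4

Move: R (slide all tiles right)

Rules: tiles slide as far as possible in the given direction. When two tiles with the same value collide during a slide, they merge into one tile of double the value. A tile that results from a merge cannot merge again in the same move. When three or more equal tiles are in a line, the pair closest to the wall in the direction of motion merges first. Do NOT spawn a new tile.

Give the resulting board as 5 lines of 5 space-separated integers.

Slide right:
row 0: [0, 0, 4, 64, 4] -> [0, 0, 4, 64, 4]
row 1: [32, 0, 0, 64, 64] -> [0, 0, 0, 32, 128]
row 2: [0, 0, 4, 4, 0] -> [0, 0, 0, 0, 8]
row 3: [0, 2, 0, 0, 0] -> [0, 0, 0, 0, 2]
row 4: [4, 4, 2, 2, 4] -> [0, 0, 8, 4, 4]

Answer:   0   0   4  64   4
  0   0   0  32 128
  0   0   0   0   8
  0   0   0   0   2
  0   0   8   4   4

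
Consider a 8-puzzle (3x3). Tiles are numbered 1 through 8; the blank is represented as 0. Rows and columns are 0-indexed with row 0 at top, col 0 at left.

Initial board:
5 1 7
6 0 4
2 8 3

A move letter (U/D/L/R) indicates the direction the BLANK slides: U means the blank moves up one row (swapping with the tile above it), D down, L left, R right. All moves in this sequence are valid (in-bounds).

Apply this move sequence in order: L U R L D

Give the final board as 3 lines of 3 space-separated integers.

After move 1 (L):
5 1 7
0 6 4
2 8 3

After move 2 (U):
0 1 7
5 6 4
2 8 3

After move 3 (R):
1 0 7
5 6 4
2 8 3

After move 4 (L):
0 1 7
5 6 4
2 8 3

After move 5 (D):
5 1 7
0 6 4
2 8 3

Answer: 5 1 7
0 6 4
2 8 3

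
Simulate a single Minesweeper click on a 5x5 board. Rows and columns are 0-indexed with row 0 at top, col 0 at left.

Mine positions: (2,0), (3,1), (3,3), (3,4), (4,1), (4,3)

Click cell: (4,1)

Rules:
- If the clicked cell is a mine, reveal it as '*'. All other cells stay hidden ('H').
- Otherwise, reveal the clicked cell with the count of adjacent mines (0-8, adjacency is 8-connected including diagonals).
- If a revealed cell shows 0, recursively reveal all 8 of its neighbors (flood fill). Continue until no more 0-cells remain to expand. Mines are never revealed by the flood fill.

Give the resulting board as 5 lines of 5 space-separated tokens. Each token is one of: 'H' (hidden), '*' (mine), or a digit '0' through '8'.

H H H H H
H H H H H
H H H H H
H H H H H
H * H H H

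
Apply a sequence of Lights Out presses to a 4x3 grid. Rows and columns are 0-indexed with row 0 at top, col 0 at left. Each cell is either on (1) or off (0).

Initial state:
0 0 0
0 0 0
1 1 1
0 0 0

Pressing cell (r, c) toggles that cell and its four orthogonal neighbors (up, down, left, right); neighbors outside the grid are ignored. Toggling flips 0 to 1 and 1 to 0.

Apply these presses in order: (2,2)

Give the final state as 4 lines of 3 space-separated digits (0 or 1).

After press 1 at (2,2):
0 0 0
0 0 1
1 0 0
0 0 1

Answer: 0 0 0
0 0 1
1 0 0
0 0 1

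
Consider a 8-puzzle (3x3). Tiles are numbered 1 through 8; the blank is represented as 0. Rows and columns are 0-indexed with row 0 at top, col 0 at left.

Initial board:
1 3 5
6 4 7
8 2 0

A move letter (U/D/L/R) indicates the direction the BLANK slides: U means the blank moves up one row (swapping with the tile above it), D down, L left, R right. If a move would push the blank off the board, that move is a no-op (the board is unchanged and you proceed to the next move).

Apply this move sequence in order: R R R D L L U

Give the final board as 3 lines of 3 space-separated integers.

Answer: 1 3 5
0 4 7
6 8 2

Derivation:
After move 1 (R):
1 3 5
6 4 7
8 2 0

After move 2 (R):
1 3 5
6 4 7
8 2 0

After move 3 (R):
1 3 5
6 4 7
8 2 0

After move 4 (D):
1 3 5
6 4 7
8 2 0

After move 5 (L):
1 3 5
6 4 7
8 0 2

After move 6 (L):
1 3 5
6 4 7
0 8 2

After move 7 (U):
1 3 5
0 4 7
6 8 2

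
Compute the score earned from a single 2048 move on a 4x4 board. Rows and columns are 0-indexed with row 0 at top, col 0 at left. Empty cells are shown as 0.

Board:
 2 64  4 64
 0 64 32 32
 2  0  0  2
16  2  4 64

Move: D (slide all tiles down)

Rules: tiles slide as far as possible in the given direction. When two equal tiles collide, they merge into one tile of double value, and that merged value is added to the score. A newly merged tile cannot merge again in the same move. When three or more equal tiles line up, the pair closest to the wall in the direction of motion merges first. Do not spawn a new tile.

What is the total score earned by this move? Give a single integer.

Slide down:
col 0: [2, 0, 2, 16] -> [0, 0, 4, 16]  score +4 (running 4)
col 1: [64, 64, 0, 2] -> [0, 0, 128, 2]  score +128 (running 132)
col 2: [4, 32, 0, 4] -> [0, 4, 32, 4]  score +0 (running 132)
col 3: [64, 32, 2, 64] -> [64, 32, 2, 64]  score +0 (running 132)
Board after move:
  0   0   0  64
  0   0   4  32
  4 128  32   2
 16   2   4  64

Answer: 132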